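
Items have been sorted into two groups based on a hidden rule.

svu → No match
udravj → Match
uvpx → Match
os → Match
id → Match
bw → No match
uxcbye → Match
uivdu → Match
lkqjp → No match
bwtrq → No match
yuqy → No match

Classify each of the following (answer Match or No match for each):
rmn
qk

The common property of the 'Match' items is: starts with a vowel. No 'No match' item has it.
rmn — starts with 'r', hence No match.
qk — starts with 'q', hence No match.

No match, No match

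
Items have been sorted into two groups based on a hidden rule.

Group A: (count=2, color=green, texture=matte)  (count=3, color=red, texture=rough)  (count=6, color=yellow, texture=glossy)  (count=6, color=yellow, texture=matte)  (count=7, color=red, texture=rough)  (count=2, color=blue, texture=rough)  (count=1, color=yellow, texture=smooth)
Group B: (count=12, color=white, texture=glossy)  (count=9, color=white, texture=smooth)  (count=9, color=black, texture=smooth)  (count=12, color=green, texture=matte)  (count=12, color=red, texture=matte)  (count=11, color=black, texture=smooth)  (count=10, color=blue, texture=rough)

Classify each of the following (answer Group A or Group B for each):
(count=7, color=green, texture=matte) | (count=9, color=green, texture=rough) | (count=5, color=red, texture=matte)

The simplest hypothesis consistent with all the labels is: count ≤ 7.
(count=7, color=green, texture=matte) — count = 7, hence Group A.
(count=9, color=green, texture=rough) — count = 9, hence Group B.
(count=5, color=red, texture=matte) — count = 5, hence Group A.

Group A, Group B, Group A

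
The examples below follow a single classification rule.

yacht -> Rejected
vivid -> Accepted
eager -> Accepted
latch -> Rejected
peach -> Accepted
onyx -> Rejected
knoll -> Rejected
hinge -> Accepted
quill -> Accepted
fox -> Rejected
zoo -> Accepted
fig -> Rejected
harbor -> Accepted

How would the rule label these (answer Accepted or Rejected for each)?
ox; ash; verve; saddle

Rejected, Rejected, Accepted, Accepted

The classifier is using: has ≥ 2 vowels.
ox: 1 vowel — does not fit, so Rejected. ash: 1 vowel — does not fit, so Rejected. verve: 2 vowels — checks out, so Accepted. saddle: 2 vowels — checks out, so Accepted.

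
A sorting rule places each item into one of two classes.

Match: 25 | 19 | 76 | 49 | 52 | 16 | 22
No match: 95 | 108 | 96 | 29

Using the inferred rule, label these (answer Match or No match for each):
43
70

Match, Match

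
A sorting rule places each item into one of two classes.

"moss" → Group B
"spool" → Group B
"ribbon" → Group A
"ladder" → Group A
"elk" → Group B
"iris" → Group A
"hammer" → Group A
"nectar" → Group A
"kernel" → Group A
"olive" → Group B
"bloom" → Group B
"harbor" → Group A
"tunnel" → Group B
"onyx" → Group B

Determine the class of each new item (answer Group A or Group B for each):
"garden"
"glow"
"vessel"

Group A, Group B, Group B

The pattern is that an item is 'Group A' exactly when: contains 'r'.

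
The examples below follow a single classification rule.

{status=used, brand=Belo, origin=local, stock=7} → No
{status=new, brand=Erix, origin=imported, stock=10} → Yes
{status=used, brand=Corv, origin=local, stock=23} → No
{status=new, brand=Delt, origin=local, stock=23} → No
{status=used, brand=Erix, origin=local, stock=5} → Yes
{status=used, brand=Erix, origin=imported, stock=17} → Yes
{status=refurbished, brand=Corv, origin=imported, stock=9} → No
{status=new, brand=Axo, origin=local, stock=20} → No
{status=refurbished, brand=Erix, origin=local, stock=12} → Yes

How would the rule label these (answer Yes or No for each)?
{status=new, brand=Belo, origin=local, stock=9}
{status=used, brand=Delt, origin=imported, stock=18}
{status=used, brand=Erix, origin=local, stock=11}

No, No, Yes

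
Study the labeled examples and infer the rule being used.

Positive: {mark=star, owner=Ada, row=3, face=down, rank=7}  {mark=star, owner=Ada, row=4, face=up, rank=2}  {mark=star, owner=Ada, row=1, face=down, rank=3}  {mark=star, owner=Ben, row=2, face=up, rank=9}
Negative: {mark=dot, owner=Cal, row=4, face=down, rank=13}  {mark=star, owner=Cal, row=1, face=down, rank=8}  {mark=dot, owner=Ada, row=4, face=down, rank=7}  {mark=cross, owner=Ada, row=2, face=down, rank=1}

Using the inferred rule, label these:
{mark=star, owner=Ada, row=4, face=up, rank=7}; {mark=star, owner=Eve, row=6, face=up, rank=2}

The classifier is using: mark is star AND rank ≠ 8.

Positive, Positive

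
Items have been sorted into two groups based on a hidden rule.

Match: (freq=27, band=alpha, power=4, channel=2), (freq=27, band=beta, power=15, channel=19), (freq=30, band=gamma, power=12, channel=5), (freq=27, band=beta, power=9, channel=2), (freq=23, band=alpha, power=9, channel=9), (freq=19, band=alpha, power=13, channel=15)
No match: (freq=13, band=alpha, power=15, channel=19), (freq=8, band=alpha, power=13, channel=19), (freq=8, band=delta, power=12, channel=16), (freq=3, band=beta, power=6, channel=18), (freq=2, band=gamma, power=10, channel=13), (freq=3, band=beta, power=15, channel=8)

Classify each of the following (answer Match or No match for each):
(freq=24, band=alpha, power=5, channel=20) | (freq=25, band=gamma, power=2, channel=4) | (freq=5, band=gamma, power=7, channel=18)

The rule appears to be: freq ≥ 19.
(freq=24, band=alpha, power=5, channel=20): freq = 24 — passes, so Match.
(freq=25, band=gamma, power=2, channel=4): freq = 25 — passes, so Match.
(freq=5, band=gamma, power=7, channel=18): freq = 5 — doesn't qualify, so No match.

Match, Match, No match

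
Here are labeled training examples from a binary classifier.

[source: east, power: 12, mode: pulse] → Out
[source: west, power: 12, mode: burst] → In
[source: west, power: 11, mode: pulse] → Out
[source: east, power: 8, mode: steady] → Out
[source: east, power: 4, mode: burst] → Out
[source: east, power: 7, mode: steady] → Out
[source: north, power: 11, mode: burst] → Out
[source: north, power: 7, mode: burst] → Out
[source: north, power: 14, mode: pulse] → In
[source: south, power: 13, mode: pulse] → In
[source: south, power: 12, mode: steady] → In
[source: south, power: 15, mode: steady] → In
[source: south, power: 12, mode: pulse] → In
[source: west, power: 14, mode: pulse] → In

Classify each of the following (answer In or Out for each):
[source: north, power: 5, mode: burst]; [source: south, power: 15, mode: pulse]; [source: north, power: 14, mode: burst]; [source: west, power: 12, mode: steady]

Out, In, In, In

All 'In' examples share one property — source is not east AND power ≥ 12 — and every 'Out' example lacks it.
[source: north, power: 5, mode: burst] → source is north, power = 5 → Out.
[source: south, power: 15, mode: pulse] → source is south, power = 15 → In.
[source: north, power: 14, mode: burst] → source is north, power = 14 → In.
[source: west, power: 12, mode: steady] → source is west, power = 12 → In.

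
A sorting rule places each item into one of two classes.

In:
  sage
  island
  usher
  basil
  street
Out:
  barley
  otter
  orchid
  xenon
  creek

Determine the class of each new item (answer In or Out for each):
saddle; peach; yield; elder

In, Out, Out, Out

Rule: contains 's'. This holds for each 'In' example and fails for each 'Out' one.
saddle: has 's' — matches, so In.
peach: no 's' — fails this test, so Out.
yield: no 's' — fails this test, so Out.
elder: no 's' — fails this test, so Out.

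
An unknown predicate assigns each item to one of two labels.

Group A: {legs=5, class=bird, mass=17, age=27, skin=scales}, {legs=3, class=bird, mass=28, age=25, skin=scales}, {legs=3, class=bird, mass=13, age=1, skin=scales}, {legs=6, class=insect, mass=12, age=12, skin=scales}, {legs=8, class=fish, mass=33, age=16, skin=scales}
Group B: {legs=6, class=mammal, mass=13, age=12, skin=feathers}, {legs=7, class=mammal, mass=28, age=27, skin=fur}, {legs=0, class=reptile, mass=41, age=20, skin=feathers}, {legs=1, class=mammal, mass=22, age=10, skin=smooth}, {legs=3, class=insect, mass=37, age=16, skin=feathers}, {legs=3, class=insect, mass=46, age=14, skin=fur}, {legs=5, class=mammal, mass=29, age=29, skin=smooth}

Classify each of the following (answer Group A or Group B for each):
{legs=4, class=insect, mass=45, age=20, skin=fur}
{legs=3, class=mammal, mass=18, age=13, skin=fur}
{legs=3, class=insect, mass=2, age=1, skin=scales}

All 'Group A' examples share one property — skin is scales — and every 'Group B' example lacks it.
{legs=4, class=insect, mass=45, age=20, skin=fur}: skin is fur, does not satisfy this → Group B. {legs=3, class=mammal, mass=18, age=13, skin=fur}: skin is fur, does not satisfy this → Group B. {legs=3, class=insect, mass=2, age=1, skin=scales}: skin is scales, has this property → Group A.

Group B, Group B, Group A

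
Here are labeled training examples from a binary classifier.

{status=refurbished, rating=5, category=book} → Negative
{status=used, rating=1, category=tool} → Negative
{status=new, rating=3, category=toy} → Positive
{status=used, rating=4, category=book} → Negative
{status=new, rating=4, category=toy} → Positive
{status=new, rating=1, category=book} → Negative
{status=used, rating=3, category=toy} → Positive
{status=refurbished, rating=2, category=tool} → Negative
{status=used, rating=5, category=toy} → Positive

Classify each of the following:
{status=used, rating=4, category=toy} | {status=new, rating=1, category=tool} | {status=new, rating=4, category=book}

Positive, Negative, Negative

Comparing the two groups points to one rule — category is toy.
{status=used, rating=4, category=toy}: Positive (category is toy).
{status=new, rating=1, category=tool}: Negative (category is tool).
{status=new, rating=4, category=book}: Negative (category is book).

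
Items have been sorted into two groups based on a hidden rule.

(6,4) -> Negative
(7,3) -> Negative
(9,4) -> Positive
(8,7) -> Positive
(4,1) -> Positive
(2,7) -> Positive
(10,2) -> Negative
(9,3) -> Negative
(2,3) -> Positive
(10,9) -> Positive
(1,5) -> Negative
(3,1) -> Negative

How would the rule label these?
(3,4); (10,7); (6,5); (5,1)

Positive, Positive, Positive, Negative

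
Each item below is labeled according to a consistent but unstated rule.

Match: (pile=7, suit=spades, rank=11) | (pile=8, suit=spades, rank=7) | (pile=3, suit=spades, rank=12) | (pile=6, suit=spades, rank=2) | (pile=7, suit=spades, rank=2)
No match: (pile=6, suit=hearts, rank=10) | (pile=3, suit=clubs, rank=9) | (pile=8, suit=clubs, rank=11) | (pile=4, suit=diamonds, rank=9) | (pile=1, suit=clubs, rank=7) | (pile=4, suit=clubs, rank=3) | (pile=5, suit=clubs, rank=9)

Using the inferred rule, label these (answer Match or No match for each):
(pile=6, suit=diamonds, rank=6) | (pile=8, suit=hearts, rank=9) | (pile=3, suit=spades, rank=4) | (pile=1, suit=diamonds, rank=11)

No match, No match, Match, No match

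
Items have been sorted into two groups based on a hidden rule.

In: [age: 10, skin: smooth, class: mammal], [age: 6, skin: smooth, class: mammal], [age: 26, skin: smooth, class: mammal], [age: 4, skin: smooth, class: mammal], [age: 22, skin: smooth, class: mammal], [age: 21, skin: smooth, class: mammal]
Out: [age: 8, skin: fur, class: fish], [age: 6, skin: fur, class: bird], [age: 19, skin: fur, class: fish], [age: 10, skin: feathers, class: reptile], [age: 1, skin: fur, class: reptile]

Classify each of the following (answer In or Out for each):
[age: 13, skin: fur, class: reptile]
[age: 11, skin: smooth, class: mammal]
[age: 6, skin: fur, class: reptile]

One predicate separates the groups cleanly: skin is smooth.
[age: 13, skin: fur, class: reptile]: skin is fur, does not pass → Out. [age: 11, skin: smooth, class: mammal]: skin is smooth, fits → In. [age: 6, skin: fur, class: reptile]: skin is fur, does not pass → Out.

Out, In, Out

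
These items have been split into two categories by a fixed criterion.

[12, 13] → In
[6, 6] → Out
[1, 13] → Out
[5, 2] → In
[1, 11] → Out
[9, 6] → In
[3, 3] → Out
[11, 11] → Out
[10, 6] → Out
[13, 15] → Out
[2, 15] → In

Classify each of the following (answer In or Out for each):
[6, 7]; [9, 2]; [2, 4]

The common property of the 'In' items is: sum is odd. No 'Out' item has it.
[6, 7]: 6+7 = 13, has this property → In. [9, 2]: 9+2 = 11, has this property → In. [2, 4]: 2+4 = 6, doesn't match → Out.

In, In, Out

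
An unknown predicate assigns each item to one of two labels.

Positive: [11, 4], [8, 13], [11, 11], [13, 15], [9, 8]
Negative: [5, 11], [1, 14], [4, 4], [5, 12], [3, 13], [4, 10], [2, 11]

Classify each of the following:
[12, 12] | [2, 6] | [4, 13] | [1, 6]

The rule appears to be: first ≥ 8.
Positive: [12, 12], since first 12. Negative: [2, 6], since first 2. Negative: [4, 13], since first 4. Negative: [1, 6], since first 1.

Positive, Negative, Negative, Negative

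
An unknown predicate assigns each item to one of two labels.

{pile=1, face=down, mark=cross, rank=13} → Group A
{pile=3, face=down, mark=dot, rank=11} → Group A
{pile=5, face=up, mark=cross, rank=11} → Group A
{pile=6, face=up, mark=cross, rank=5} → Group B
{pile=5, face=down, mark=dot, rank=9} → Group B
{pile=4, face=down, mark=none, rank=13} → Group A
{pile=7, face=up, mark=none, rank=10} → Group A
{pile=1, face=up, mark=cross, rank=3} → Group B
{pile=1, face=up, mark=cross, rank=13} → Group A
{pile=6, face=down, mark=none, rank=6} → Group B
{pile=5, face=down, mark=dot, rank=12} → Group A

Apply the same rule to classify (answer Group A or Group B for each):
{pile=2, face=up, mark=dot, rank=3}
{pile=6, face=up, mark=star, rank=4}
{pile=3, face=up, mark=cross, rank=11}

All 'Group A' examples share one property — rank ≥ 10 — and every 'Group B' example lacks it.
{pile=2, face=up, mark=dot, rank=3} — rank = 3, hence Group B.
{pile=6, face=up, mark=star, rank=4} — rank = 4, hence Group B.
{pile=3, face=up, mark=cross, rank=11} — rank = 11, hence Group A.

Group B, Group B, Group A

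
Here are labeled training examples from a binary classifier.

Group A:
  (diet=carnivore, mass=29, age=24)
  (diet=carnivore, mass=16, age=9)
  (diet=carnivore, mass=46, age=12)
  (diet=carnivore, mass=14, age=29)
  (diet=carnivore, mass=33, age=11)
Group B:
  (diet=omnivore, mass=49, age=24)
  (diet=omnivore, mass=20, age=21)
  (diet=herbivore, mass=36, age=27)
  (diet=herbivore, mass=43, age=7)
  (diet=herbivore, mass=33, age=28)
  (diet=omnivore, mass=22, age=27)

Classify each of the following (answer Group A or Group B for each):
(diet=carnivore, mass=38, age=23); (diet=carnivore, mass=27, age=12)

The rule appears to be: diet is carnivore.
(diet=carnivore, mass=38, age=23) → diet is carnivore → Group A.
(diet=carnivore, mass=27, age=12) → diet is carnivore → Group A.

Group A, Group A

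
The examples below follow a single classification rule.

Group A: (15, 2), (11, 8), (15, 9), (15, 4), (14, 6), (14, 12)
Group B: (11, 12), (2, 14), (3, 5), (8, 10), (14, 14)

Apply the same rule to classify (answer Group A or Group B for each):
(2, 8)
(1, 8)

Group B, Group B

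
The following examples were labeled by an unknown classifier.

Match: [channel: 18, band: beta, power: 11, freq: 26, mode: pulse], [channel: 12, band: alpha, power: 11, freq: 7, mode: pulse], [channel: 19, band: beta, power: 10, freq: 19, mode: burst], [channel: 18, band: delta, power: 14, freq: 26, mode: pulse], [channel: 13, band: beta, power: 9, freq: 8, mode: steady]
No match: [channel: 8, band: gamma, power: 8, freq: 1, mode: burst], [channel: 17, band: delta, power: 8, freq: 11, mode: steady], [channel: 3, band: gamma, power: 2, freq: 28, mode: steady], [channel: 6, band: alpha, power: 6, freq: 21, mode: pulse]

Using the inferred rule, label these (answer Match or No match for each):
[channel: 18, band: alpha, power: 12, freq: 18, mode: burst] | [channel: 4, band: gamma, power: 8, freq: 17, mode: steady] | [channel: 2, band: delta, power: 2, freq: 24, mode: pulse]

Match, No match, No match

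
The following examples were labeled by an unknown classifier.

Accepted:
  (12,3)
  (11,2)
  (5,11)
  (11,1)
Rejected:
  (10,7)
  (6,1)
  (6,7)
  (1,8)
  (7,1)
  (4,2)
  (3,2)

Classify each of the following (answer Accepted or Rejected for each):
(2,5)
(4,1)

Rejected, Rejected

The classifier is using: max ≥ 11.
(2,5): Rejected (max 5). (4,1): Rejected (max 4).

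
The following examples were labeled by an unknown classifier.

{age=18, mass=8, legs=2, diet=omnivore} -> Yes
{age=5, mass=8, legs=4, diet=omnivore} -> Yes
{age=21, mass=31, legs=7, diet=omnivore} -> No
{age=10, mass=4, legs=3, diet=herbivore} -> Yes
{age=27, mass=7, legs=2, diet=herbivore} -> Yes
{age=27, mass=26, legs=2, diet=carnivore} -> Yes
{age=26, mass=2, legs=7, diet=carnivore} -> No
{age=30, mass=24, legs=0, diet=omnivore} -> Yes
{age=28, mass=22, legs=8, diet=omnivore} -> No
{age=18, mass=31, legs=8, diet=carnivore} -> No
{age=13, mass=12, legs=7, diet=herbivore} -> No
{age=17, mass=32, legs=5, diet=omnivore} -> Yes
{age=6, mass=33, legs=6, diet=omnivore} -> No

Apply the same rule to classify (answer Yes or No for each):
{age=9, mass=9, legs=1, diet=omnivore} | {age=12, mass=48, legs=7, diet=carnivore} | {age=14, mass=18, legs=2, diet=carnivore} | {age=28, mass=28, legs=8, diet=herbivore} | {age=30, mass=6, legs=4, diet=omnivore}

Yes, No, Yes, No, Yes

Rule: legs ≤ 5. This holds for each 'Yes' example and fails for each 'No' one.
{age=9, mass=9, legs=1, diet=omnivore}: legs = 1 — qualifies, so Yes.
{age=12, mass=48, legs=7, diet=carnivore}: legs = 7 — does not pass, so No.
{age=14, mass=18, legs=2, diet=carnivore}: legs = 2 — qualifies, so Yes.
{age=28, mass=28, legs=8, diet=herbivore}: legs = 8 — does not pass, so No.
{age=30, mass=6, legs=4, diet=omnivore}: legs = 4 — qualifies, so Yes.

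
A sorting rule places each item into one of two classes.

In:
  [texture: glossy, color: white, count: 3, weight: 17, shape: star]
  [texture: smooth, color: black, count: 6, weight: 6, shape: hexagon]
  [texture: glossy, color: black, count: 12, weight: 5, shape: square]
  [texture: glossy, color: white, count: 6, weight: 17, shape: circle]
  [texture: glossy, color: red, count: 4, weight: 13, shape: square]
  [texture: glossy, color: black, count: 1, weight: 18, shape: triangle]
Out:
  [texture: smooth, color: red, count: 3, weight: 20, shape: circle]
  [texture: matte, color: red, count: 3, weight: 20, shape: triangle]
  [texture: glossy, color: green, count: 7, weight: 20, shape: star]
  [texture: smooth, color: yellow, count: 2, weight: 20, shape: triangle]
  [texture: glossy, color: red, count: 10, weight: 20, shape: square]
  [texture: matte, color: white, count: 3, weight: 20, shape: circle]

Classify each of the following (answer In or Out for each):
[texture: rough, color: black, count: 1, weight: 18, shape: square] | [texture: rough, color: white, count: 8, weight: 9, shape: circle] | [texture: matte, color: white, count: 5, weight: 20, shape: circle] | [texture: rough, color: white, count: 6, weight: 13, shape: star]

In, In, Out, In

A rule that fits every label: weight ≤ 18 — true of each 'In' example, false of each 'Out' one.
[texture: rough, color: black, count: 1, weight: 18, shape: square] → weight = 18 → In. [texture: rough, color: white, count: 8, weight: 9, shape: circle] → weight = 9 → In. [texture: matte, color: white, count: 5, weight: 20, shape: circle] → weight = 20 → Out. [texture: rough, color: white, count: 6, weight: 13, shape: star] → weight = 13 → In.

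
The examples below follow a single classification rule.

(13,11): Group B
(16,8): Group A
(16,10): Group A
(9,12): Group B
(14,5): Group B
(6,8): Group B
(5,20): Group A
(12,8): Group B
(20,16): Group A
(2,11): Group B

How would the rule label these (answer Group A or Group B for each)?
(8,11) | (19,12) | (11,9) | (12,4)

Group B, Group A, Group B, Group B

A rule that fits every label: max ≥ 16 — true of each 'Group A' example, false of each 'Group B' one.
(8,11) → max 11 → Group B.
(19,12) → max 19 → Group A.
(11,9) → max 11 → Group B.
(12,4) → max 12 → Group B.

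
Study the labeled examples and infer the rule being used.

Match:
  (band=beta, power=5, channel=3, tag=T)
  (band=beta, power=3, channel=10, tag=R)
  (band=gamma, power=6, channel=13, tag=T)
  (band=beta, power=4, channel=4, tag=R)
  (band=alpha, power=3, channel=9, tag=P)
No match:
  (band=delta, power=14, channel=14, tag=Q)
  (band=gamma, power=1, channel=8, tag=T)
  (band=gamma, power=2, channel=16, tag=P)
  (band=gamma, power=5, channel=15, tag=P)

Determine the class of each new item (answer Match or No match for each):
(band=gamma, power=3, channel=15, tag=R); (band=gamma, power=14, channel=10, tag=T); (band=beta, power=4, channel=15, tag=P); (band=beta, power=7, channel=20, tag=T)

The simplest hypothesis consistent with all the labels is: power ≥ 2 AND channel ≤ 13.
(band=gamma, power=3, channel=15, tag=R): power = 3, channel = 15, fails the rule → No match. (band=gamma, power=14, channel=10, tag=T): power = 14, channel = 10, has this property → Match. (band=beta, power=4, channel=15, tag=P): power = 4, channel = 15, fails the rule → No match. (band=beta, power=7, channel=20, tag=T): power = 7, channel = 20, fails the rule → No match.

No match, Match, No match, No match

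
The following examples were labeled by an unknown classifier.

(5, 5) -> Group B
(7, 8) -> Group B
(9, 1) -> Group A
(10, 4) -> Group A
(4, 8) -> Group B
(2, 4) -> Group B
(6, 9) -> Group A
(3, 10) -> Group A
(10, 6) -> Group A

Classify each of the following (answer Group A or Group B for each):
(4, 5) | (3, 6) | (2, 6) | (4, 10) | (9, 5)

The rule appears to be: max ≥ 9.
(4, 5): max 5 — does not satisfy this, so Group B.
(3, 6): max 6 — does not satisfy this, so Group B.
(2, 6): max 6 — does not satisfy this, so Group B.
(4, 10): max 10 — fits, so Group A.
(9, 5): max 9 — fits, so Group A.

Group B, Group B, Group B, Group A, Group A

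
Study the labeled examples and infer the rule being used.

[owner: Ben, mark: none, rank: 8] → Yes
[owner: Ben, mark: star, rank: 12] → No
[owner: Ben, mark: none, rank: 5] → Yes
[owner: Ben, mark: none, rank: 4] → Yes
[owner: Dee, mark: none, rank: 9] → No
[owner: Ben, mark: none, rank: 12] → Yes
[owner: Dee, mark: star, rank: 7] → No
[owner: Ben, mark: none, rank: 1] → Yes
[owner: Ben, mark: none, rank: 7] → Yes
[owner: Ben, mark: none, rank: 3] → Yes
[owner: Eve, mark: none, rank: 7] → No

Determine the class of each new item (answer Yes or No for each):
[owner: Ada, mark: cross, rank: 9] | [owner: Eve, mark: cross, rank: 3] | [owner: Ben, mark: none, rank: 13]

No, No, Yes

'Yes' ⟺ mark is none AND owner is Ben.
[owner: Ada, mark: cross, rank: 9] — mark is cross, owner is Ada, hence No.
[owner: Eve, mark: cross, rank: 3] — mark is cross, owner is Eve, hence No.
[owner: Ben, mark: none, rank: 13] — mark is none, owner is Ben, hence Yes.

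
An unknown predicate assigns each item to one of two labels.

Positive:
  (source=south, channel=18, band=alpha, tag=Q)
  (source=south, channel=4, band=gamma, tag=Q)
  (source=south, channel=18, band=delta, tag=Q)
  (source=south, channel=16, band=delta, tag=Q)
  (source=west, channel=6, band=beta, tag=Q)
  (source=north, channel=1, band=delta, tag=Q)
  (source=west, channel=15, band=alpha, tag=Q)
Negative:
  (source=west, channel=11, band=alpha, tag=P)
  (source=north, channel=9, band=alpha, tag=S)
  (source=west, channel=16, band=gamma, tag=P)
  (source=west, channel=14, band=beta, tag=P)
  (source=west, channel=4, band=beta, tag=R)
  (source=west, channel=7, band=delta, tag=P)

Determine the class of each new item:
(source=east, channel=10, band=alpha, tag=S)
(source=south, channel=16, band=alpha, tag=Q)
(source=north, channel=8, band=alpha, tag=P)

Negative, Positive, Negative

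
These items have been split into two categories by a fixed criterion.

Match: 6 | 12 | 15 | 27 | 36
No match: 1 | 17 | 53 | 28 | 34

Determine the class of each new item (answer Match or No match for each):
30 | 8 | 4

All 'Match' examples share one property — multiple of 3 — and every 'No match' example lacks it.
30: 30 = 3·10, satisfies this → Match.
8: 8 = 3·2 + 2, does not satisfy this → No match.
4: 4 = 3·1 + 1, does not satisfy this → No match.

Match, No match, No match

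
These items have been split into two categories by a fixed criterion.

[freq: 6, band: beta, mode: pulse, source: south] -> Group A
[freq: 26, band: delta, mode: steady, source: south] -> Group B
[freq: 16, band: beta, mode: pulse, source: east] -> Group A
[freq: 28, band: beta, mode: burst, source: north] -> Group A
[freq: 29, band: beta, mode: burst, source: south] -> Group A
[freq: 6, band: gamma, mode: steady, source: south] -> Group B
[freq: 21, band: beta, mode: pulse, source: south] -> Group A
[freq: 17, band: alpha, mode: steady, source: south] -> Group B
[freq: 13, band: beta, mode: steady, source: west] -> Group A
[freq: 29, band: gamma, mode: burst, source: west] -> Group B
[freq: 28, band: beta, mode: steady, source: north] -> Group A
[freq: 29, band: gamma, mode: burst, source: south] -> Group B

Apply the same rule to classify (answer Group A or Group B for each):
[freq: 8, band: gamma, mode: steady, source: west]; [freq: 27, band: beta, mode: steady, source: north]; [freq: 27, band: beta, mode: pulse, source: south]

Group B, Group A, Group A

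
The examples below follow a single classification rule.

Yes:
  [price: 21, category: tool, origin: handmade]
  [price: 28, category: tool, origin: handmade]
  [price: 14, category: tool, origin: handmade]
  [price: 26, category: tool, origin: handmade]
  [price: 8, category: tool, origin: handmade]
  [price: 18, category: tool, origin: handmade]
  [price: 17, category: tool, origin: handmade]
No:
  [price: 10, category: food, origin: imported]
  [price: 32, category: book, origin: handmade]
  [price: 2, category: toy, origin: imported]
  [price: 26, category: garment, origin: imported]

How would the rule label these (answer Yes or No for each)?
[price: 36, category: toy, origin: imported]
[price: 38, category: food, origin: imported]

No, No

Rule: category is tool. This holds for each 'Yes' example and fails for each 'No' one.
[price: 36, category: toy, origin: imported]: category is toy — doesn't qualify, so No.
[price: 38, category: food, origin: imported]: category is food — doesn't qualify, so No.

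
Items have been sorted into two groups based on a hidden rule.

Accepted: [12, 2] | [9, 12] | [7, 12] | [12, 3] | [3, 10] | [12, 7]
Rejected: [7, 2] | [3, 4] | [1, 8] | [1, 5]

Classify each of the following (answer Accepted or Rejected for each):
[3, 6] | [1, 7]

Rejected, Rejected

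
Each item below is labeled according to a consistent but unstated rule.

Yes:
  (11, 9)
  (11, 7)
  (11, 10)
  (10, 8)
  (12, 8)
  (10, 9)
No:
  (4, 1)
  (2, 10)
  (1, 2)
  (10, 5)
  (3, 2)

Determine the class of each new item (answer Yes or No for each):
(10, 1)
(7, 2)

Every 'Yes' example satisfies: sum ≥ 18. None of the 'No' examples do.
(10, 1): 10+1 = 11 — does not fit, so No. (7, 2): 7+2 = 9 — does not fit, so No.

No, No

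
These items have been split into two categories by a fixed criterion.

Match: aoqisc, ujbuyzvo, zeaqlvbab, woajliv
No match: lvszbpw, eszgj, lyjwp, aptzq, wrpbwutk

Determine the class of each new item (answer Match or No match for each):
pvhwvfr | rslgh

The common property of the 'Match' items is: has ≥ 2 vowels. No 'No match' item has it.
No match: pvhwvfr, since 0 vowels. No match: rslgh, since 0 vowels.

No match, No match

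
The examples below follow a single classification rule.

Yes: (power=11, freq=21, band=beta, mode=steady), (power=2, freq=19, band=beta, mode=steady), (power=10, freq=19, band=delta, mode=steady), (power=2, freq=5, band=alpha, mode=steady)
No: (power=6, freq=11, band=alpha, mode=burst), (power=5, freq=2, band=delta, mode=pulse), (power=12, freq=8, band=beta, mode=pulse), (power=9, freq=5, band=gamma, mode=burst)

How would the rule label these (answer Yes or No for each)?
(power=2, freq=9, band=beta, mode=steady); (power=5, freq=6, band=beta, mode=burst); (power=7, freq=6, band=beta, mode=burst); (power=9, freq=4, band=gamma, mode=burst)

The pattern is that an item is 'Yes' exactly when: mode is steady.

Yes, No, No, No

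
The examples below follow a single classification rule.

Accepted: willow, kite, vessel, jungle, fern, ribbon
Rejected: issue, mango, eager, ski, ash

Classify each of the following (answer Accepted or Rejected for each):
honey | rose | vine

All 'Accepted' examples share one property — even length — and every 'Rejected' example lacks it.
honey: length 5, doesn't qualify → Rejected. rose: length 4, satisfies this → Accepted. vine: length 4, satisfies this → Accepted.

Rejected, Accepted, Accepted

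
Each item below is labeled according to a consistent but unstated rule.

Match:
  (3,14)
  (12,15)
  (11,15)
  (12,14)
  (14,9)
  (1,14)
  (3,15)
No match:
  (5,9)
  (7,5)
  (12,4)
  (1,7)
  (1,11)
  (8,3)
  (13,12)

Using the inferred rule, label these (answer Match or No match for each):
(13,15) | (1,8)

Every 'Match' example satisfies: max ≥ 14. None of the 'No match' examples do.
(13,15) — max 15, hence Match. (1,8) — max 8, hence No match.

Match, No match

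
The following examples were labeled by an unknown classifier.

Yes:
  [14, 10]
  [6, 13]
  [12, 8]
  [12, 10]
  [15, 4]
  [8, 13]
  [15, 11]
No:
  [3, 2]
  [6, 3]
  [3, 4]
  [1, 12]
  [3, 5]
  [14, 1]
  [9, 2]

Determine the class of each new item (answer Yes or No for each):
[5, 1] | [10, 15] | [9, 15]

No, Yes, Yes

The rule appears to be: sum ≥ 19.
[5, 1]: No (5+1 = 6). [10, 15]: Yes (10+15 = 25). [9, 15]: Yes (9+15 = 24).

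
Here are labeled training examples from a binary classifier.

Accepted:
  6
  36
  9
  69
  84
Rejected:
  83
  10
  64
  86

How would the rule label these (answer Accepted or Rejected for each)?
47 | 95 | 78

Rejected, Rejected, Accepted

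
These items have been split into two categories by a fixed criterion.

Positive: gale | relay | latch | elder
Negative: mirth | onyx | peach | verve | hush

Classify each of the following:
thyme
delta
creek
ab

Checking candidate rules against both groups, what survives is: contains 'l'.
thyme: Negative (no 'l'). delta: Positive (has 'l'). creek: Negative (no 'l'). ab: Negative (no 'l').

Negative, Positive, Negative, Negative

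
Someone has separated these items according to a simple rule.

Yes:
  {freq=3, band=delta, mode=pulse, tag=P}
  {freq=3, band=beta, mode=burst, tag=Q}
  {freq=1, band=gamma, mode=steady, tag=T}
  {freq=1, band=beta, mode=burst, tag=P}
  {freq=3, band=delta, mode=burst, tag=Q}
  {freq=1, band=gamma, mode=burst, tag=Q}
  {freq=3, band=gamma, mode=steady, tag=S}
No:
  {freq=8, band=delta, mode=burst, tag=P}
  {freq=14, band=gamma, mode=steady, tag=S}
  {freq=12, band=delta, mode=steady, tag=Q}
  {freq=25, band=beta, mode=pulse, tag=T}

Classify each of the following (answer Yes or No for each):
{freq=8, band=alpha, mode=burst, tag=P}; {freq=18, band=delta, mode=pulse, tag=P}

The simplest hypothesis consistent with all the labels is: freq ≤ 3.

No, No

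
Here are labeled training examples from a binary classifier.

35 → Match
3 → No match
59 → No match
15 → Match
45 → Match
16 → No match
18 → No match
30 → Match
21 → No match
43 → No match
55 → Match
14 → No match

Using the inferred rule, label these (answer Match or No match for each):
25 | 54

Match, No match

The common property of the 'Match' items is: multiple of 5. No 'No match' item has it.
25: Match (25 = 5·5).
54: No match (54 = 5·10 + 4).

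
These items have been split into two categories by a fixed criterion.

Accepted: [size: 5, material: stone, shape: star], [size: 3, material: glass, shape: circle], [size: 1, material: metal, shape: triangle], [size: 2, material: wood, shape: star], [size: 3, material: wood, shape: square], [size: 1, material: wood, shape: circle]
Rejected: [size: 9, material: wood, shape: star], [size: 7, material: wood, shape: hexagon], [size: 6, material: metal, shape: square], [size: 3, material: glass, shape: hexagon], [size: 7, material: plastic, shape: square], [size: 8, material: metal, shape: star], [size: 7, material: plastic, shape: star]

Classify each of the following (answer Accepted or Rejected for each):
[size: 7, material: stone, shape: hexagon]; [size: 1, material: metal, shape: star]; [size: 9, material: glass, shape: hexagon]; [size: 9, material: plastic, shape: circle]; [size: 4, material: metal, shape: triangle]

Rejected, Accepted, Rejected, Rejected, Accepted

The classifier is using: shape is not hexagon AND size ≤ 5.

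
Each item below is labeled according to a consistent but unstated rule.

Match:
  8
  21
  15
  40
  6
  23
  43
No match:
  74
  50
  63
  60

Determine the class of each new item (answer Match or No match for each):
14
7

Match, Match

The distinguishing property — at most 43 — holds for all the 'Match' cases and none of the 'No match' cases.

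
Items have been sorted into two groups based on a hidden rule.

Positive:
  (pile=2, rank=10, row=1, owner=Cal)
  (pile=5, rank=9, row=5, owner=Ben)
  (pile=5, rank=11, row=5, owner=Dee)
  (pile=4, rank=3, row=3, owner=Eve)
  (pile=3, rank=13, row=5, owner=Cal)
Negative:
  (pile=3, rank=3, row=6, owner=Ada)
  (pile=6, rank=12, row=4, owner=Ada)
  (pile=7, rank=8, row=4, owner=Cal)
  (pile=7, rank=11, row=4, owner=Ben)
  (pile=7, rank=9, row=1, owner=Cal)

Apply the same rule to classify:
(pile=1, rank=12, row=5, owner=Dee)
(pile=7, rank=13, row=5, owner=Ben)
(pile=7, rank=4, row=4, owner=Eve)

The simplest hypothesis consistent with all the labels is: pile ≤ 5 AND row ≤ 5.
(pile=1, rank=12, row=5, owner=Dee): Positive (pile = 1, row = 5).
(pile=7, rank=13, row=5, owner=Ben): Negative (pile = 7, row = 5).
(pile=7, rank=4, row=4, owner=Eve): Negative (pile = 7, row = 4).

Positive, Negative, Negative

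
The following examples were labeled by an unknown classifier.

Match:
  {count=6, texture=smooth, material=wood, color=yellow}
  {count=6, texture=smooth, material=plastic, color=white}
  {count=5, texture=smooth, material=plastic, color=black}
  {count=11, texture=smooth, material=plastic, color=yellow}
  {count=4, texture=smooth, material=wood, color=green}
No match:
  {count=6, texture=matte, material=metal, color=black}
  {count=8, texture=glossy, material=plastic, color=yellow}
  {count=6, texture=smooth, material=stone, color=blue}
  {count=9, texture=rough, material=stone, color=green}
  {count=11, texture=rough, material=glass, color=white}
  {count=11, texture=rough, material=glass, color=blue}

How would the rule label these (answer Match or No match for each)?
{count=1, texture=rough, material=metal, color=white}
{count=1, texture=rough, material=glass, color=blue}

Rule: texture is smooth AND color is not blue. This holds for each 'Match' example and fails for each 'No match' one.
{count=1, texture=rough, material=metal, color=white} — texture is rough, color is white, hence No match. {count=1, texture=rough, material=glass, color=blue} — texture is rough, color is blue, hence No match.

No match, No match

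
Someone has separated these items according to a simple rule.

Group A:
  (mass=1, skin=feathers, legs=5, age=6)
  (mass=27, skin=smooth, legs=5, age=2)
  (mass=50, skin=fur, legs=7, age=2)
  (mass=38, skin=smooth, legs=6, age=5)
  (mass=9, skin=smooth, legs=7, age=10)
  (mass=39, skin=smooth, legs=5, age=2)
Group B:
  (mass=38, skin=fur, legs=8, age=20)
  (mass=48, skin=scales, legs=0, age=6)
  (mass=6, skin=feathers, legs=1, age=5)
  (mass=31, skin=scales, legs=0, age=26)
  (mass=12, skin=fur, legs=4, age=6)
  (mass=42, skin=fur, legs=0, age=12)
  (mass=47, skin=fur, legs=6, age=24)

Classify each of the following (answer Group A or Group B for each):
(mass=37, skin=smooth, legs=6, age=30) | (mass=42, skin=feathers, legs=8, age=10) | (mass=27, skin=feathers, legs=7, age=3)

Group B, Group A, Group A

The simplest hypothesis consistent with all the labels is: age ≤ 10 AND legs ≥ 5.
(mass=37, skin=smooth, legs=6, age=30): age = 30, legs = 6 — doesn't qualify, so Group B.
(mass=42, skin=feathers, legs=8, age=10): age = 10, legs = 8 — passes, so Group A.
(mass=27, skin=feathers, legs=7, age=3): age = 3, legs = 7 — passes, so Group A.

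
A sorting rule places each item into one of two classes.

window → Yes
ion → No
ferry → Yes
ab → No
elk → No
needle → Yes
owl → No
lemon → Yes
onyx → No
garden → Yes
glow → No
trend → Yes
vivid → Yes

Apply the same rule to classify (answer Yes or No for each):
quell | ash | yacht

The pattern is that an item is 'Yes' exactly when: length ≥ 5.
Yes: quell, since length 5. No: ash, since length 3. Yes: yacht, since length 5.

Yes, No, Yes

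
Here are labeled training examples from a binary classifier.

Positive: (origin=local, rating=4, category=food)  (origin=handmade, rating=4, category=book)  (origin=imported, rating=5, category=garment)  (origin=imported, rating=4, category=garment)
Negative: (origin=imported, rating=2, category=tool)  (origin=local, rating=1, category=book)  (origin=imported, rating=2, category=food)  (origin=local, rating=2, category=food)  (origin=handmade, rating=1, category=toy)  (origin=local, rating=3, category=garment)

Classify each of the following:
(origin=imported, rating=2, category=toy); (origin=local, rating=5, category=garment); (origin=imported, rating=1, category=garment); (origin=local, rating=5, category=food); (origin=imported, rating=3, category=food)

Negative, Positive, Negative, Positive, Negative

Every 'Positive' example satisfies: rating ≥ 4. None of the 'Negative' examples do.
(origin=imported, rating=2, category=toy): rating = 2, doesn't qualify → Negative.
(origin=local, rating=5, category=garment): rating = 5, passes → Positive.
(origin=imported, rating=1, category=garment): rating = 1, doesn't qualify → Negative.
(origin=local, rating=5, category=food): rating = 5, passes → Positive.
(origin=imported, rating=3, category=food): rating = 3, doesn't qualify → Negative.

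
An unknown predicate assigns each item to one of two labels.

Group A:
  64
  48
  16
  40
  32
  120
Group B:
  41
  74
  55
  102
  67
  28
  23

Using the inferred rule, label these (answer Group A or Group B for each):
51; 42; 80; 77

Looking at the examples, the only property every 'Group A' case has and every 'Group B' case lacks is: multiple of 8.
51: 51 = 8·6 + 3 — does not fit, so Group B.
42: 42 = 8·5 + 2 — does not fit, so Group B.
80: 80 = 8·10 — fits, so Group A.
77: 77 = 8·9 + 5 — does not fit, so Group B.

Group B, Group B, Group A, Group B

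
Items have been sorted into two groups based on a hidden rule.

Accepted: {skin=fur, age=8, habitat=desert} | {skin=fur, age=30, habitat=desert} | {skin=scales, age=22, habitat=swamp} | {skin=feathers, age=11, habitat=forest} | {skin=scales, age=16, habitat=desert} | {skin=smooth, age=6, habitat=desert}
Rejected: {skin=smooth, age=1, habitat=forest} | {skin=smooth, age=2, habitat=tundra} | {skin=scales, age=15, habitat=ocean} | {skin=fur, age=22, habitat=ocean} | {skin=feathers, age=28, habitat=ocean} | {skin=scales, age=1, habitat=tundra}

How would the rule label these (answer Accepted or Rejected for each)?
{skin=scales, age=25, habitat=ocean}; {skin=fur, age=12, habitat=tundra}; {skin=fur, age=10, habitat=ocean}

Rejected, Accepted, Rejected

All 'Accepted' examples share one property — habitat is not ocean AND age ≥ 6 — and every 'Rejected' example lacks it.
{skin=scales, age=25, habitat=ocean} → habitat is ocean, age = 25 → Rejected.
{skin=fur, age=12, habitat=tundra} → habitat is tundra, age = 12 → Accepted.
{skin=fur, age=10, habitat=ocean} → habitat is ocean, age = 10 → Rejected.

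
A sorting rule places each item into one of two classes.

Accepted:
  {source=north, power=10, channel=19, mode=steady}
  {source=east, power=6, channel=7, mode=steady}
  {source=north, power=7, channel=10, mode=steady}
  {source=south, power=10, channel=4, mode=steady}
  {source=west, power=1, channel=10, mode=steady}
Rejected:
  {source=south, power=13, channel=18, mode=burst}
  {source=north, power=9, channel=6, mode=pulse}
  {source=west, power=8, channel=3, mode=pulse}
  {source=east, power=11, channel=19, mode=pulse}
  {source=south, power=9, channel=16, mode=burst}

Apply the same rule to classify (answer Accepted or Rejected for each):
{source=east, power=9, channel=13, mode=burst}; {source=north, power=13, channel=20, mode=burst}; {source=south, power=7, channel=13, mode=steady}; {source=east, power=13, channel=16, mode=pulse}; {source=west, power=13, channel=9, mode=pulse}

Rejected, Rejected, Accepted, Rejected, Rejected

The distinguishing property — mode is steady — holds for all the 'Accepted' cases and none of the 'Rejected' cases.
{source=east, power=9, channel=13, mode=burst} — mode is burst, hence Rejected. {source=north, power=13, channel=20, mode=burst} — mode is burst, hence Rejected. {source=south, power=7, channel=13, mode=steady} — mode is steady, hence Accepted. {source=east, power=13, channel=16, mode=pulse} — mode is pulse, hence Rejected. {source=west, power=13, channel=9, mode=pulse} — mode is pulse, hence Rejected.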